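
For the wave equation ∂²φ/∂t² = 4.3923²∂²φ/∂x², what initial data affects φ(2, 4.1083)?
Domain of dependence: [-16.04488609, 20.04488609]. Signals travel at speed 4.3923, so data within |x - 2| ≤ 4.3923·4.1083 = 18.04488609 can reach the point.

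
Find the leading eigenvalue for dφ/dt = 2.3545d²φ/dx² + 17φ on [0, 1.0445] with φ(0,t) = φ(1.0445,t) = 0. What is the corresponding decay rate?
Eigenvalues: λₙ = 2.3545n²π²/1.0445² - 17.
First three modes:
  n=1: λ₁ = 2.3545π²/1.0445² - 17 ≈ 4.3
  n=2: λ₂ = 9.418π²/1.0445² - 17 ≈ 68.2
  n=3: λ₃ = 21.1905π²/1.0445² - 17 ≈ 174.701
Since 2.3545π²/1.0445² ≈ 21.3 > 17, all λₙ > 0.
The n=1 mode decays slowest → dominates as t → ∞.
Asymptotic: φ ~ c₁ sin(πx/1.0445) e^{-λ₁t} with decay rate λ₁ ≈ 4.3.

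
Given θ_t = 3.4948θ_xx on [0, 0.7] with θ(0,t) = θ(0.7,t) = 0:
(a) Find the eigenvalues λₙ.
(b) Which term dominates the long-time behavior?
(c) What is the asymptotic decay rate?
Eigenvalues: λₙ = 3.4948n²π²/0.7².
First three modes:
  n=1: λ₁ = 3.4948π²/0.7² ≈ 70.392
  n=2: λ₂ = 13.9792π²/0.7² ≈ 281.57 (4× faster decay)
  n=3: λ₃ = 31.4532π²/0.7² ≈ 633.532 (9× faster decay)
As t → ∞, higher modes decay exponentially faster. The n=1 mode dominates: θ ~ c₁ sin(πx/0.7) e^{-λ₁t}.
Decay rate: λ₁ = 3.4948π²/0.7² ≈ 70.392.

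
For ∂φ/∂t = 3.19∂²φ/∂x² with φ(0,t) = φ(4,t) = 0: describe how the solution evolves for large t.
φ → 0. Heat diffuses out through both boundaries.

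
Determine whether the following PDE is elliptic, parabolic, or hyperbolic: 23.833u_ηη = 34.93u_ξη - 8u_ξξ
Rewriting in standard form: 8u_ξξ - 34.93u_ξη + 23.833u_ηη = 0. Coefficients: A = 8, B = -34.93, C = 23.833. B² - 4AC = 457.4489, which is positive, so the equation is hyperbolic.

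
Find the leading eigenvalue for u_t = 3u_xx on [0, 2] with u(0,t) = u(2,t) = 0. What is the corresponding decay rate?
Eigenvalues: λₙ = 3n²π²/2².
First three modes:
  n=1: λ₁ = 3π²/2² ≈ 7.402
  n=2: λ₂ = 12π²/2² ≈ 29.609 (4× faster decay)
  n=3: λ₃ = 27π²/2² ≈ 66.62 (9× faster decay)
As t → ∞, higher modes decay exponentially faster. The n=1 mode dominates: u ~ c₁ sin(πx/2) e^{-λ₁t}.
Decay rate: λ₁ = 3π²/2² ≈ 7.402.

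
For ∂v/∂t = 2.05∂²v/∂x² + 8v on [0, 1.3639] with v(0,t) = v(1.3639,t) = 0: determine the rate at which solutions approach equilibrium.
Eigenvalues: λₙ = 2.05n²π²/1.3639² - 8.
First three modes:
  n=1: λ₁ = 2.05π²/1.3639² - 8 ≈ 2.876
  n=2: λ₂ = 8.2π²/1.3639² - 8 ≈ 35.506
  n=3: λ₃ = 18.45π²/1.3639² - 8 ≈ 89.888
Since 2.05π²/1.3639² ≈ 10.876 > 8, all λₙ > 0.
The n=1 mode decays slowest → dominates as t → ∞.
Asymptotic: v ~ c₁ sin(πx/1.3639) e^{-λ₁t} with decay rate λ₁ ≈ 2.876.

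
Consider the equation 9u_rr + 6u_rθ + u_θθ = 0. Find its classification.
Parabolic. (A = 9, B = 6, C = 1 gives B² - 4AC = 0.)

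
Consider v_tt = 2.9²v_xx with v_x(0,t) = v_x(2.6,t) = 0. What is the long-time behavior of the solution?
As t → ∞, v oscillates about a mean that drifts linearly in t (generically unbounded; no decay). There is no damping, so the nonconstant modes persist as standing waves (energy conserved, no decay). But with Neumann conditions at both ends the constant mode has eigenvalue 0: the spatial mean M(t) of v satisfies M'' = 0, so M(t) = M(0) + M'(0)·t. Unless the initial velocity has zero mean (∫v_t(x,0)dx = 0), the solution grows linearly in t (unbounded, though not exponentially); if it does have zero mean, the solution stays bounded and simply oscillates.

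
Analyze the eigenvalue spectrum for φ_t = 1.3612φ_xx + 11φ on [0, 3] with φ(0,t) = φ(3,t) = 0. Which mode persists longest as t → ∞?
Eigenvalues: λₙ = 1.3612n²π²/3² - 11.
First three modes:
  n=1: λ₁ = 1.3612π²/3² - 11 ≈ -9.507
  n=2: λ₂ = 5.4448π²/3² - 11 ≈ -5.029
  n=3: λ₃ = 12.2508π²/3² - 11 ≈ 2.435
Since 1.3612π²/3² ≈ 1.493 < 11, λ₁ < 0.
The n=1 mode grows fastest (−λₙ is largest for n=1) → dominates.
Asymptotic: φ ~ c₁ sin(πx/3) e^{9.507t} (exponential growth at rate −λ₁ ≈ 9.507).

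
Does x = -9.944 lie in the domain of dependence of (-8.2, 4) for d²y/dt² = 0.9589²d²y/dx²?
Yes. The domain of dependence is [-12.0356, -4.3644], and -9.944 ∈ [-12.0356, -4.3644].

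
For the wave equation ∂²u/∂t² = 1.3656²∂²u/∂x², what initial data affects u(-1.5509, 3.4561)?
Domain of dependence: [-6.27055016, 3.16875016]. Signals travel at speed 1.3656, so data within |x - -1.5509| ≤ 1.3656·3.4561 = 4.71965016 can reach the point.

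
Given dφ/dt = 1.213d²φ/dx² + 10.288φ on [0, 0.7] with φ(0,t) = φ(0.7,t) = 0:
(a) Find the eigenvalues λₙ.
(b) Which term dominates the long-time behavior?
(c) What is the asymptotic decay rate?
Eigenvalues: λₙ = 1.213n²π²/0.7² - 10.288.
First three modes:
  n=1: λ₁ = 1.213π²/0.7² - 10.288 ≈ 14.144
  n=2: λ₂ = 4.852π²/0.7² - 10.288 ≈ 87.441
  n=3: λ₃ = 10.917π²/0.7² - 10.288 ≈ 209.603
Since 1.213π²/0.7² ≈ 24.432 > 10.288, all λₙ > 0.
The n=1 mode decays slowest → dominates as t → ∞.
Asymptotic: φ ~ c₁ sin(πx/0.7) e^{-λ₁t} with decay rate λ₁ ≈ 14.144.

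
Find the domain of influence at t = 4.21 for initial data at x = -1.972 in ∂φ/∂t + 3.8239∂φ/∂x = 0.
At x = 14.126619. The characteristic carries data from (-1.972, 0) to (14.126619, 4.21).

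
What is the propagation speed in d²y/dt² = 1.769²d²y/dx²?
Speed = 1.769. Information travels along characteristics x = x₀ ± 1.769t.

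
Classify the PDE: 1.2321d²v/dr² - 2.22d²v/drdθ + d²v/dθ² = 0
A = 1.2321, B = -2.22, C = 1. Discriminant B² - 4AC = 0. Since 0 = 0, parabolic.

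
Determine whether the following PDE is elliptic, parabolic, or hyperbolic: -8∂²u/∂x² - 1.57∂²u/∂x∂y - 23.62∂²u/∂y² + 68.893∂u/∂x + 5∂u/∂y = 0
Coefficients: A = -8, B = -1.57, C = -23.62. B² - 4AC = -753.3751, which is negative, so the equation is elliptic.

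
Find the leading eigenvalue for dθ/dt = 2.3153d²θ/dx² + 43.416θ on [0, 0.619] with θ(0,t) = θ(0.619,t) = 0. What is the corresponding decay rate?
Eigenvalues: λₙ = 2.3153n²π²/0.619² - 43.416.
First three modes:
  n=1: λ₁ = 2.3153π²/0.619² - 43.416 ≈ 16.222
  n=2: λ₂ = 9.2612π²/0.619² - 43.416 ≈ 195.137
  n=3: λ₃ = 20.8377π²/0.619² - 43.416 ≈ 493.329
Since 2.3153π²/0.619² ≈ 59.638 > 43.416, all λₙ > 0.
The n=1 mode decays slowest → dominates as t → ∞.
Asymptotic: θ ~ c₁ sin(πx/0.619) e^{-λ₁t} with decay rate λ₁ ≈ 16.222.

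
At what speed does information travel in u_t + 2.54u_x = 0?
Speed = 2.54. Information travels along x - 2.54t = const (rightward).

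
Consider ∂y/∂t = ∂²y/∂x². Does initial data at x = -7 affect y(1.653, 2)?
Yes, for any finite x. The heat equation has infinite propagation speed, so all initial data affects all points at any t > 0.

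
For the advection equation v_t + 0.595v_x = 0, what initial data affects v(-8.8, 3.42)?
A single point: x = -10.8349. The characteristic through (-8.8, 3.42) is x - 0.595t = const, so x = -8.8 - 0.595·3.42 = -10.8349.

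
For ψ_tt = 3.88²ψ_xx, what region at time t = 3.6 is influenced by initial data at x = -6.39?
Domain of influence: [-20.358, 7.578]. Data at x = -6.39 spreads outward at speed 3.88.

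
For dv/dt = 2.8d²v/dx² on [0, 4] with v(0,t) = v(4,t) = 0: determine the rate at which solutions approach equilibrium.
Eigenvalues: λₙ = 2.8n²π²/4².
First three modes:
  n=1: λ₁ = 2.8π²/4² ≈ 1.727
  n=2: λ₂ = 11.2π²/4² ≈ 6.909 (4× faster decay)
  n=3: λ₃ = 25.2π²/4² ≈ 15.545 (9× faster decay)
As t → ∞, higher modes decay exponentially faster. The n=1 mode dominates: v ~ c₁ sin(πx/4) e^{-λ₁t}.
Decay rate: λ₁ = 2.8π²/4² ≈ 1.727.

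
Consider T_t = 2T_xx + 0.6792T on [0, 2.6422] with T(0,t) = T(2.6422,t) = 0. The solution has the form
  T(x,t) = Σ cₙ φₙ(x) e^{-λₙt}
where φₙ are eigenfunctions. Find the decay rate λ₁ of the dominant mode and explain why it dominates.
Eigenvalues: λₙ = 2n²π²/2.6422² - 0.6792.
First three modes:
  n=1: λ₁ = 2π²/2.6422² - 0.6792 ≈ 2.148
  n=2: λ₂ = 8π²/2.6422² - 0.6792 ≈ 10.631
  n=3: λ₃ = 18π²/2.6422² - 0.6792 ≈ 24.768
Since 2π²/2.6422² ≈ 2.827 > 0.6792, all λₙ > 0.
The n=1 mode decays slowest → dominates as t → ∞.
Asymptotic: T ~ c₁ sin(πx/2.6422) e^{-λ₁t} with decay rate λ₁ ≈ 2.148.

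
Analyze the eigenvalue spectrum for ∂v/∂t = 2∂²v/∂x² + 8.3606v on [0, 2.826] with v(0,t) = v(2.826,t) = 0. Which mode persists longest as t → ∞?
Eigenvalues: λₙ = 2n²π²/2.826² - 8.3606.
First three modes:
  n=1: λ₁ = 2π²/2.826² - 8.3606 ≈ -5.889
  n=2: λ₂ = 8π²/2.826² - 8.3606 ≈ 1.526
  n=3: λ₃ = 18π²/2.826² - 8.3606 ≈ 13.884
Since 2π²/2.826² ≈ 2.472 < 8.3606, λ₁ < 0.
The n=1 mode grows fastest (−λₙ is largest for n=1) → dominates.
Asymptotic: v ~ c₁ sin(πx/2.826) e^{5.889t} (exponential growth at rate −λ₁ ≈ 5.889).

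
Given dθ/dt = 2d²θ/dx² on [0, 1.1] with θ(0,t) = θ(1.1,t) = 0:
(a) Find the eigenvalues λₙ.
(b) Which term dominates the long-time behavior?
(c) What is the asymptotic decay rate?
Eigenvalues: λₙ = 2n²π²/1.1².
First three modes:
  n=1: λ₁ = 2π²/1.1² ≈ 16.313
  n=2: λ₂ = 8π²/1.1² ≈ 65.254 (4× faster decay)
  n=3: λ₃ = 18π²/1.1² ≈ 146.821 (9× faster decay)
As t → ∞, higher modes decay exponentially faster. The n=1 mode dominates: θ ~ c₁ sin(πx/1.1) e^{-λ₁t}.
Decay rate: λ₁ = 2π²/1.1² ≈ 16.313.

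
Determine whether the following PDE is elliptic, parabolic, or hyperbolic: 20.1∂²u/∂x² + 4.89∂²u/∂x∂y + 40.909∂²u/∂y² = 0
Coefficients: A = 20.1, B = 4.89, C = 40.909. B² - 4AC = -3265.1715, which is negative, so the equation is elliptic.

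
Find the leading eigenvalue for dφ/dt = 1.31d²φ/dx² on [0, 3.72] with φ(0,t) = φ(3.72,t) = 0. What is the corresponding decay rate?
Eigenvalues: λₙ = 1.31n²π²/3.72².
First three modes:
  n=1: λ₁ = 1.31π²/3.72² ≈ 0.934
  n=2: λ₂ = 5.24π²/3.72² ≈ 3.737 (4× faster decay)
  n=3: λ₃ = 11.79π²/3.72² ≈ 8.409 (9× faster decay)
As t → ∞, higher modes decay exponentially faster. The n=1 mode dominates: φ ~ c₁ sin(πx/3.72) e^{-λ₁t}.
Decay rate: λ₁ = 1.31π²/3.72² ≈ 0.934.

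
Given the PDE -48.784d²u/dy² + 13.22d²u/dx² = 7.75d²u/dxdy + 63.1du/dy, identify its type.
Rewriting in standard form: 13.22d²u/dx² - 7.75d²u/dxdy - 48.784d²u/dy² - 63.1du/dy = 0. The second-order coefficients are A = 13.22, B = -7.75, C = -48.784. Since B² - 4AC = 2639.76042 > 0, this is a hyperbolic PDE.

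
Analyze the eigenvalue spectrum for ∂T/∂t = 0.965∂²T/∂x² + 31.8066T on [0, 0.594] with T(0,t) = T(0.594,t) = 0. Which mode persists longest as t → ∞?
Eigenvalues: λₙ = 0.965n²π²/0.594² - 31.8066.
First three modes:
  n=1: λ₁ = 0.965π²/0.594² - 31.8066 ≈ -4.813
  n=2: λ₂ = 3.86π²/0.594² - 31.8066 ≈ 76.166
  n=3: λ₃ = 8.685π²/0.594² - 31.8066 ≈ 211.132
Since 0.965π²/0.594² ≈ 26.993 < 31.8066, λ₁ < 0.
The n=1 mode grows fastest (−λₙ is largest for n=1) → dominates.
Asymptotic: T ~ c₁ sin(πx/0.594) e^{4.813t} (exponential growth at rate −λ₁ ≈ 4.813).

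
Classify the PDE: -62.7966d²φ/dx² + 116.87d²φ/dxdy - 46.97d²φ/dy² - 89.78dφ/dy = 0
A = -62.7966, B = 116.87, C = -46.97. Discriminant B² - 4AC = 1860.371692. Since 1860.371692 > 0, hyperbolic.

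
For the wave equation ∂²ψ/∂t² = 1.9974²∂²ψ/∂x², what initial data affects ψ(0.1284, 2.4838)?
Domain of dependence: [-4.83274212, 5.08954212]. Signals travel at speed 1.9974, so data within |x - 0.1284| ≤ 1.9974·2.4838 = 4.96114212 can reach the point.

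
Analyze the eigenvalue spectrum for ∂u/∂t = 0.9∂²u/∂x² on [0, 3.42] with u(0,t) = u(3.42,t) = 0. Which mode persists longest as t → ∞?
Eigenvalues: λₙ = 0.9n²π²/3.42².
First three modes:
  n=1: λ₁ = 0.9π²/3.42² ≈ 0.759
  n=2: λ₂ = 3.6π²/3.42² ≈ 3.038 (4× faster decay)
  n=3: λ₃ = 8.1π²/3.42² ≈ 6.835 (9× faster decay)
As t → ∞, higher modes decay exponentially faster. The n=1 mode dominates: u ~ c₁ sin(πx/3.42) e^{-λ₁t}.
Decay rate: λ₁ = 0.9π²/3.42² ≈ 0.759.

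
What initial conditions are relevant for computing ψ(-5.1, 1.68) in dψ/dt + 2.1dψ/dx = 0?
A single point: x = -8.628. The characteristic through (-5.1, 1.68) is x - 2.1t = const, so x = -5.1 - 2.1·1.68 = -8.628.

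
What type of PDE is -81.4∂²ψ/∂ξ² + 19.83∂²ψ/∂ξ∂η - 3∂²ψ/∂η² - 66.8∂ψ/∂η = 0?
With A = -81.4, B = 19.83, C = -3, the discriminant is -583.5711. This is an elliptic PDE.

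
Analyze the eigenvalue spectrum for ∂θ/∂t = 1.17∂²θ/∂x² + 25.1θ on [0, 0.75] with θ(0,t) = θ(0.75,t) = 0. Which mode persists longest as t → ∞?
Eigenvalues: λₙ = 1.17n²π²/0.75² - 25.1.
First three modes:
  n=1: λ₁ = 1.17π²/0.75² - 25.1 ≈ -4.571
  n=2: λ₂ = 4.68π²/0.75² - 25.1 ≈ 57.015
  n=3: λ₃ = 10.53π²/0.75² - 25.1 ≈ 159.659
Since 1.17π²/0.75² ≈ 20.529 < 25.1, λ₁ < 0.
The n=1 mode grows fastest (−λₙ is largest for n=1) → dominates.
Asymptotic: θ ~ c₁ sin(πx/0.75) e^{4.571t} (exponential growth at rate −λ₁ ≈ 4.571).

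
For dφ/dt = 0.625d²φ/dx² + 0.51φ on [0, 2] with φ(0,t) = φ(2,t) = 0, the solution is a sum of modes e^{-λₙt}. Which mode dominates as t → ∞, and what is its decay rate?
Eigenvalues: λₙ = 0.625n²π²/2² - 0.51.
First three modes:
  n=1: λ₁ = 0.625π²/2² - 0.51 ≈ 1.032
  n=2: λ₂ = 2.5π²/2² - 0.51 ≈ 5.659
  n=3: λ₃ = 5.625π²/2² - 0.51 ≈ 13.369
Since 0.625π²/2² ≈ 1.542 > 0.51, all λₙ > 0.
The n=1 mode decays slowest → dominates as t → ∞.
Asymptotic: φ ~ c₁ sin(πx/2) e^{-λ₁t} with decay rate λ₁ ≈ 1.032.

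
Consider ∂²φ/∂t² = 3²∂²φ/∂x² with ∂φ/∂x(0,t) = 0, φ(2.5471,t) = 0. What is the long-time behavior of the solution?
As t → ∞, φ oscillates (no decay). Energy is conserved; the solution oscillates indefinitely as standing waves.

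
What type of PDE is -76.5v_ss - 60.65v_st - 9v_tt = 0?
With A = -76.5, B = -60.65, C = -9, the discriminant is 924.4225. This is a hyperbolic PDE.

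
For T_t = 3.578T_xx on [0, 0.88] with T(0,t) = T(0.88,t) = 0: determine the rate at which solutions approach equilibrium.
Eigenvalues: λₙ = 3.578n²π²/0.88².
First three modes:
  n=1: λ₁ = 3.578π²/0.88² ≈ 45.601
  n=2: λ₂ = 14.312π²/0.88² ≈ 182.404 (4× faster decay)
  n=3: λ₃ = 32.202π²/0.88² ≈ 410.409 (9× faster decay)
As t → ∞, higher modes decay exponentially faster. The n=1 mode dominates: T ~ c₁ sin(πx/0.88) e^{-λ₁t}.
Decay rate: λ₁ = 3.578π²/0.88² ≈ 45.601.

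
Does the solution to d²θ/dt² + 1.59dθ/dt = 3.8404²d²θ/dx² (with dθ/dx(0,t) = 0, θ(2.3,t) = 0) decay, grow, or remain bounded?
θ → 0. Damping (γ=1.59) dissipates energy; oscillations decay exponentially.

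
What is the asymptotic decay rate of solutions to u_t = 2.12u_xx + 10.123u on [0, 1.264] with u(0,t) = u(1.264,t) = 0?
Eigenvalues: λₙ = 2.12n²π²/1.264² - 10.123.
First three modes:
  n=1: λ₁ = 2.12π²/1.264² - 10.123 ≈ 2.973
  n=2: λ₂ = 8.48π²/1.264² - 10.123 ≈ 42.261
  n=3: λ₃ = 19.08π²/1.264² - 10.123 ≈ 107.742
Since 2.12π²/1.264² ≈ 13.096 > 10.123, all λₙ > 0.
The n=1 mode decays slowest → dominates as t → ∞.
Asymptotic: u ~ c₁ sin(πx/1.264) e^{-λ₁t} with decay rate λ₁ ≈ 2.973.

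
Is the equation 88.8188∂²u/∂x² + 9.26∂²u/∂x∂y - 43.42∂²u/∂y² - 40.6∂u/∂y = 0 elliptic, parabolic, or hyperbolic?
Computing B² - 4AC with A = 88.8188, B = 9.26, C = -43.42: discriminant = 15511.796784 (positive). Answer: hyperbolic.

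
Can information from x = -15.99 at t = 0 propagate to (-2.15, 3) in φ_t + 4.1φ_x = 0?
No. Only data at x = -14.45 affects (-2.15, 3). Advection has one-way propagation along characteristics.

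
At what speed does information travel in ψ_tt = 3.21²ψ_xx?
Speed = 3.21. Information travels along characteristics x = x₀ ± 3.21t.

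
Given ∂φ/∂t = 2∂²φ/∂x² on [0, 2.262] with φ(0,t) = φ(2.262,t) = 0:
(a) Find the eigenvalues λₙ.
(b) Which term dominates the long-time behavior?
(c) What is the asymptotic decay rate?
Eigenvalues: λₙ = 2n²π²/2.262².
First three modes:
  n=1: λ₁ = 2π²/2.262² ≈ 3.858
  n=2: λ₂ = 8π²/2.262² ≈ 15.431 (4× faster decay)
  n=3: λ₃ = 18π²/2.262² ≈ 34.721 (9× faster decay)
As t → ∞, higher modes decay exponentially faster. The n=1 mode dominates: φ ~ c₁ sin(πx/2.262) e^{-λ₁t}.
Decay rate: λ₁ = 2π²/2.262² ≈ 3.858.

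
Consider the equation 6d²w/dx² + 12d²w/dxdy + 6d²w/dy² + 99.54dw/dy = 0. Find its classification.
Parabolic. (A = 6, B = 12, C = 6 gives B² - 4AC = 0.)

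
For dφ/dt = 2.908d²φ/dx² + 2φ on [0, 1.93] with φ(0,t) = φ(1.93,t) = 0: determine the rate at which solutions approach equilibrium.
Eigenvalues: λₙ = 2.908n²π²/1.93² - 2.
First three modes:
  n=1: λ₁ = 2.908π²/1.93² - 2 ≈ 5.705
  n=2: λ₂ = 11.632π²/1.93² - 2 ≈ 28.82
  n=3: λ₃ = 26.172π²/1.93² - 2 ≈ 67.346
Since 2.908π²/1.93² ≈ 7.705 > 2, all λₙ > 0.
The n=1 mode decays slowest → dominates as t → ∞.
Asymptotic: φ ~ c₁ sin(πx/1.93) e^{-λ₁t} with decay rate λ₁ ≈ 5.705.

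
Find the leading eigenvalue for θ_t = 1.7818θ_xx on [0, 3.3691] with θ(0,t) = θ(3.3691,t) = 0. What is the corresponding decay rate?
Eigenvalues: λₙ = 1.7818n²π²/3.3691².
First three modes:
  n=1: λ₁ = 1.7818π²/3.3691² ≈ 1.549
  n=2: λ₂ = 7.1272π²/3.3691² ≈ 6.197 (4× faster decay)
  n=3: λ₃ = 16.0362π²/3.3691² ≈ 13.944 (9× faster decay)
As t → ∞, higher modes decay exponentially faster. The n=1 mode dominates: θ ~ c₁ sin(πx/3.3691) e^{-λ₁t}.
Decay rate: λ₁ = 1.7818π²/3.3691² ≈ 1.549.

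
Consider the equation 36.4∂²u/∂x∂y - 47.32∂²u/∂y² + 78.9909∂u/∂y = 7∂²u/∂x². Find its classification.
Rewriting in standard form: -7∂²u/∂x² + 36.4∂²u/∂x∂y - 47.32∂²u/∂y² + 78.9909∂u/∂y = 0. Parabolic. (A = -7, B = 36.4, C = -47.32 gives B² - 4AC = 0.)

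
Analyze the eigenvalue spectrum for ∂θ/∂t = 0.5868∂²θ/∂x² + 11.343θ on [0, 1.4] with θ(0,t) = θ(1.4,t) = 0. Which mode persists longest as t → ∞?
Eigenvalues: λₙ = 0.5868n²π²/1.4² - 11.343.
First three modes:
  n=1: λ₁ = 0.5868π²/1.4² - 11.343 ≈ -8.388
  n=2: λ₂ = 2.3472π²/1.4² - 11.343 ≈ 0.476
  n=3: λ₃ = 5.2812π²/1.4² - 11.343 ≈ 15.251
Since 0.5868π²/1.4² ≈ 2.955 < 11.343, λ₁ < 0.
The n=1 mode grows fastest (−λₙ is largest for n=1) → dominates.
Asymptotic: θ ~ c₁ sin(πx/1.4) e^{8.388t} (exponential growth at rate −λ₁ ≈ 8.388).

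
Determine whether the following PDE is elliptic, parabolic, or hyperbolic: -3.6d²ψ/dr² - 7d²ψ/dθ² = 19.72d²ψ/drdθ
Rewriting in standard form: -3.6d²ψ/dr² - 19.72d²ψ/drdθ - 7d²ψ/dθ² = 0. Coefficients: A = -3.6, B = -19.72, C = -7. B² - 4AC = 288.0784, which is positive, so the equation is hyperbolic.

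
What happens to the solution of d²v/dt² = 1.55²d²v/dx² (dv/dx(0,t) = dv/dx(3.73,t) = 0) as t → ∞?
v oscillates about a mean that drifts linearly in t (generically unbounded; no decay). There is no damping, so the nonconstant modes persist as standing waves (energy conserved, no decay). But with Neumann conditions at both ends the constant mode has eigenvalue 0: the spatial mean M(t) of v satisfies M'' = 0, so M(t) = M(0) + M'(0)·t. Unless the initial velocity has zero mean (∫v_t(x,0)dx = 0), the solution grows linearly in t (unbounded, though not exponentially); if it does have zero mean, the solution stays bounded and simply oscillates.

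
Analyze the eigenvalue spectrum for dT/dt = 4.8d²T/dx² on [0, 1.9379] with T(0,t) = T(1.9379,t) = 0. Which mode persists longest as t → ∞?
Eigenvalues: λₙ = 4.8n²π²/1.9379².
First three modes:
  n=1: λ₁ = 4.8π²/1.9379² ≈ 12.615
  n=2: λ₂ = 19.2π²/1.9379² ≈ 50.459 (4× faster decay)
  n=3: λ₃ = 43.2π²/1.9379² ≈ 113.533 (9× faster decay)
As t → ∞, higher modes decay exponentially faster. The n=1 mode dominates: T ~ c₁ sin(πx/1.9379) e^{-λ₁t}.
Decay rate: λ₁ = 4.8π²/1.9379² ≈ 12.615.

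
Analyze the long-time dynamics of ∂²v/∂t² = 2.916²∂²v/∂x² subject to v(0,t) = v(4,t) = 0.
Long-time behavior: v oscillates (no decay). Energy is conserved; the solution oscillates indefinitely as standing waves.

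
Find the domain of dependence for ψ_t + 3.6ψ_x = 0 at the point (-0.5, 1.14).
A single point: x = -4.604. The characteristic through (-0.5, 1.14) is x - 3.6t = const, so x = -0.5 - 3.6·1.14 = -4.604.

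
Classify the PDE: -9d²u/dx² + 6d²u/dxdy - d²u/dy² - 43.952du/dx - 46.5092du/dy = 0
A = -9, B = 6, C = -1. Discriminant B² - 4AC = 0. Since 0 = 0, parabolic.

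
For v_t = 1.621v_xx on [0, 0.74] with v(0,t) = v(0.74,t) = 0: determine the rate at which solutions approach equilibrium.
Eigenvalues: λₙ = 1.621n²π²/0.74².
First three modes:
  n=1: λ₁ = 1.621π²/0.74² ≈ 29.216
  n=2: λ₂ = 6.484π²/0.74² ≈ 116.864 (4× faster decay)
  n=3: λ₃ = 14.589π²/0.74² ≈ 262.943 (9× faster decay)
As t → ∞, higher modes decay exponentially faster. The n=1 mode dominates: v ~ c₁ sin(πx/0.74) e^{-λ₁t}.
Decay rate: λ₁ = 1.621π²/0.74² ≈ 29.216.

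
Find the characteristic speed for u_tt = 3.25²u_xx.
Speed = 3.25. Information travels along characteristics x = x₀ ± 3.25t.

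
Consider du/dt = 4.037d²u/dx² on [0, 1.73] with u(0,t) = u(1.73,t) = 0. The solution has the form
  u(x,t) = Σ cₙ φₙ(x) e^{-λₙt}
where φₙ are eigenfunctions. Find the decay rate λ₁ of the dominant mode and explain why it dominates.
Eigenvalues: λₙ = 4.037n²π²/1.73².
First three modes:
  n=1: λ₁ = 4.037π²/1.73² ≈ 13.313
  n=2: λ₂ = 16.148π²/1.73² ≈ 53.251 (4× faster decay)
  n=3: λ₃ = 36.333π²/1.73² ≈ 119.814 (9× faster decay)
As t → ∞, higher modes decay exponentially faster. The n=1 mode dominates: u ~ c₁ sin(πx/1.73) e^{-λ₁t}.
Decay rate: λ₁ = 4.037π²/1.73² ≈ 13.313.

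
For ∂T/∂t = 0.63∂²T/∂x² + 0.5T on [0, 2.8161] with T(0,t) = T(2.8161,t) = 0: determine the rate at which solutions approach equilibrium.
Eigenvalues: λₙ = 0.63n²π²/2.8161² - 0.5.
First three modes:
  n=1: λ₁ = 0.63π²/2.8161² - 0.5 ≈ 0.284
  n=2: λ₂ = 2.52π²/2.8161² - 0.5 ≈ 2.636
  n=3: λ₃ = 5.67π²/2.8161² - 0.5 ≈ 6.556
Since 0.63π²/2.8161² ≈ 0.784 > 0.5, all λₙ > 0.
The n=1 mode decays slowest → dominates as t → ∞.
Asymptotic: T ~ c₁ sin(πx/2.8161) e^{-λ₁t} with decay rate λ₁ ≈ 0.284.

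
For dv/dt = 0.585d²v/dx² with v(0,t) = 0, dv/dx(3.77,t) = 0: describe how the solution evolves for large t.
v → 0. Heat escapes through the Dirichlet boundary.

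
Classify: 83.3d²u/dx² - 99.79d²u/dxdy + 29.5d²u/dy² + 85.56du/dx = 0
Hyperbolic (discriminant = 128.6441).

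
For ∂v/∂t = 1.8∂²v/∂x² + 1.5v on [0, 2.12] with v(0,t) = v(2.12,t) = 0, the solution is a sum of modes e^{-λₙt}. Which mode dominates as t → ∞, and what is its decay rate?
Eigenvalues: λₙ = 1.8n²π²/2.12² - 1.5.
First three modes:
  n=1: λ₁ = 1.8π²/2.12² - 1.5 ≈ 2.453
  n=2: λ₂ = 7.2π²/2.12² - 1.5 ≈ 14.311
  n=3: λ₃ = 16.2π²/2.12² - 1.5 ≈ 34.075
Since 1.8π²/2.12² ≈ 3.953 > 1.5, all λₙ > 0.
The n=1 mode decays slowest → dominates as t → ∞.
Asymptotic: v ~ c₁ sin(πx/2.12) e^{-λ₁t} with decay rate λ₁ ≈ 2.453.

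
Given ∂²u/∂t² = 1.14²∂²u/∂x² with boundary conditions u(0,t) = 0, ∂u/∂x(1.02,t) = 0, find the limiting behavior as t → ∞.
u oscillates (no decay). Energy is conserved; the solution oscillates indefinitely as standing waves.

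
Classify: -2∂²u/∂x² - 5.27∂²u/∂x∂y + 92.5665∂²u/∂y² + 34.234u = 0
Hyperbolic (discriminant = 768.3049).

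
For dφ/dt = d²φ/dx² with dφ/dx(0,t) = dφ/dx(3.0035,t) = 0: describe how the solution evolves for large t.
φ → constant (steady state). Heat is conserved (no flux at boundaries); solution approaches the spatial average.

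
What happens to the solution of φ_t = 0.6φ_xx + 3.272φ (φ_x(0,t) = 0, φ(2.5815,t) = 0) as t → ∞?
φ grows unboundedly. Reaction dominates diffusion (r=3.272 > κπ²/(4L²)≈0.22); solution grows exponentially.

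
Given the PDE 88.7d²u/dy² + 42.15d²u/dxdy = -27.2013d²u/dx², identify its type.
Rewriting in standard form: 27.2013d²u/dx² + 42.15d²u/dxdy + 88.7d²u/dy² = 0. The second-order coefficients are A = 27.2013, B = 42.15, C = 88.7. Since B² - 4AC = -7874.39874 < 0, this is an elliptic PDE.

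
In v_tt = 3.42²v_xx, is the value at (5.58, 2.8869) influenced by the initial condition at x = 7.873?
Yes. The domain of dependence is [-4.293198, 15.453198], and 7.873 ∈ [-4.293198, 15.453198].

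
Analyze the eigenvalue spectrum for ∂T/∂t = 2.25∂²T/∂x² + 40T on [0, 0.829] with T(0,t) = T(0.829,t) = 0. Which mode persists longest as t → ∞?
Eigenvalues: λₙ = 2.25n²π²/0.829² - 40.
First three modes:
  n=1: λ₁ = 2.25π²/0.829² - 40 ≈ -7.687
  n=2: λ₂ = 9π²/0.829² - 40 ≈ 89.251
  n=3: λ₃ = 20.25π²/0.829² - 40 ≈ 250.814
Since 2.25π²/0.829² ≈ 32.313 < 40, λ₁ < 0.
The n=1 mode grows fastest (−λₙ is largest for n=1) → dominates.
Asymptotic: T ~ c₁ sin(πx/0.829) e^{7.687t} (exponential growth at rate −λ₁ ≈ 7.687).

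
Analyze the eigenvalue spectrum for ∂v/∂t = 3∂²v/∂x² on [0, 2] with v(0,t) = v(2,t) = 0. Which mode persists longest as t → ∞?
Eigenvalues: λₙ = 3n²π²/2².
First three modes:
  n=1: λ₁ = 3π²/2² ≈ 7.402
  n=2: λ₂ = 12π²/2² ≈ 29.609 (4× faster decay)
  n=3: λ₃ = 27π²/2² ≈ 66.62 (9× faster decay)
As t → ∞, higher modes decay exponentially faster. The n=1 mode dominates: v ~ c₁ sin(πx/2) e^{-λ₁t}.
Decay rate: λ₁ = 3π²/2² ≈ 7.402.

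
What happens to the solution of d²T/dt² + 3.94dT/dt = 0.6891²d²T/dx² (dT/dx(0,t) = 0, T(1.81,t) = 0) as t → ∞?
T → 0. Damping (γ=3.94) dissipates energy; oscillations decay exponentially.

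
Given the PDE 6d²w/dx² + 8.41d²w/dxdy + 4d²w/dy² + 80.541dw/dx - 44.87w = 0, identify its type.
The second-order coefficients are A = 6, B = 8.41, C = 4. Since B² - 4AC = -25.2719 < 0, this is an elliptic PDE.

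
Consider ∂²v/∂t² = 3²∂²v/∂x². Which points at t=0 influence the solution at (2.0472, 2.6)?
Domain of dependence: [-5.7528, 9.8472]. Signals travel at speed 3, so data within |x - 2.0472| ≤ 3·2.6 = 7.8 can reach the point.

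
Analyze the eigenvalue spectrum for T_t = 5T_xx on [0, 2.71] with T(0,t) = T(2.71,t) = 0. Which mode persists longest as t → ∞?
Eigenvalues: λₙ = 5n²π²/2.71².
First three modes:
  n=1: λ₁ = 5π²/2.71² ≈ 6.719
  n=2: λ₂ = 20π²/2.71² ≈ 26.878 (4× faster decay)
  n=3: λ₃ = 45π²/2.71² ≈ 60.475 (9× faster decay)
As t → ∞, higher modes decay exponentially faster. The n=1 mode dominates: T ~ c₁ sin(πx/2.71) e^{-λ₁t}.
Decay rate: λ₁ = 5π²/2.71² ≈ 6.719.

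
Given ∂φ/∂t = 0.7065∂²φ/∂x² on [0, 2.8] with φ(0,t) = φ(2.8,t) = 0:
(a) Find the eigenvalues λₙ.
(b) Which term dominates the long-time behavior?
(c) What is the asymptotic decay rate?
Eigenvalues: λₙ = 0.7065n²π²/2.8².
First three modes:
  n=1: λ₁ = 0.7065π²/2.8² ≈ 0.889
  n=2: λ₂ = 2.826π²/2.8² ≈ 3.558 (4× faster decay)
  n=3: λ₃ = 6.3585π²/2.8² ≈ 8.005 (9× faster decay)
As t → ∞, higher modes decay exponentially faster. The n=1 mode dominates: φ ~ c₁ sin(πx/2.8) e^{-λ₁t}.
Decay rate: λ₁ = 0.7065π²/2.8² ≈ 0.889.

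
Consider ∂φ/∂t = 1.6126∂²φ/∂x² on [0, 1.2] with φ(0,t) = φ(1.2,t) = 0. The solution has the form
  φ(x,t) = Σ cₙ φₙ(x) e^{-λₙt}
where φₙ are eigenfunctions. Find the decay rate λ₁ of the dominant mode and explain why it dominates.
Eigenvalues: λₙ = 1.6126n²π²/1.2².
First three modes:
  n=1: λ₁ = 1.6126π²/1.2² ≈ 11.053
  n=2: λ₂ = 6.4504π²/1.2² ≈ 44.21 (4× faster decay)
  n=3: λ₃ = 14.5134π²/1.2² ≈ 99.473 (9× faster decay)
As t → ∞, higher modes decay exponentially faster. The n=1 mode dominates: φ ~ c₁ sin(πx/1.2) e^{-λ₁t}.
Decay rate: λ₁ = 1.6126π²/1.2² ≈ 11.053.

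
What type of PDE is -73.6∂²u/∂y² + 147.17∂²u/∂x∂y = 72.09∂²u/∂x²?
Rewriting in standard form: -72.09∂²u/∂x² + 147.17∂²u/∂x∂y - 73.6∂²u/∂y² = 0. With A = -72.09, B = 147.17, C = -73.6, the discriminant is 435.7129. This is a hyperbolic PDE.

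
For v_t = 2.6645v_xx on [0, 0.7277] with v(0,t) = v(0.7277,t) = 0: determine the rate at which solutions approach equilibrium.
Eigenvalues: λₙ = 2.6645n²π²/0.7277².
First three modes:
  n=1: λ₁ = 2.6645π²/0.7277² ≈ 49.66
  n=2: λ₂ = 10.658π²/0.7277² ≈ 198.642 (4× faster decay)
  n=3: λ₃ = 23.9805π²/0.7277² ≈ 446.944 (9× faster decay)
As t → ∞, higher modes decay exponentially faster. The n=1 mode dominates: v ~ c₁ sin(πx/0.7277) e^{-λ₁t}.
Decay rate: λ₁ = 2.6645π²/0.7277² ≈ 49.66.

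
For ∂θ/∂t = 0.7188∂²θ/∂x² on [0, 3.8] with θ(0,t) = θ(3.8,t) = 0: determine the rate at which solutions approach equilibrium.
Eigenvalues: λₙ = 0.7188n²π²/3.8².
First three modes:
  n=1: λ₁ = 0.7188π²/3.8² ≈ 0.491
  n=2: λ₂ = 2.8752π²/3.8² ≈ 1.965 (4× faster decay)
  n=3: λ₃ = 6.4692π²/3.8² ≈ 4.422 (9× faster decay)
As t → ∞, higher modes decay exponentially faster. The n=1 mode dominates: θ ~ c₁ sin(πx/3.8) e^{-λ₁t}.
Decay rate: λ₁ = 0.7188π²/3.8² ≈ 0.491.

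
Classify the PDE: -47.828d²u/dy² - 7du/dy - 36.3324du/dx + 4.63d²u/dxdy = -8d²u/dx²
Rewriting in standard form: 8d²u/dx² + 4.63d²u/dxdy - 47.828d²u/dy² - 36.3324du/dx - 7du/dy = 0. A = 8, B = 4.63, C = -47.828. Discriminant B² - 4AC = 1551.9329. Since 1551.9329 > 0, hyperbolic.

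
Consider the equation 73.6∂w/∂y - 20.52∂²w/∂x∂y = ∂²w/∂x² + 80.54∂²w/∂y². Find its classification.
Rewriting in standard form: -∂²w/∂x² - 20.52∂²w/∂x∂y - 80.54∂²w/∂y² + 73.6∂w/∂y = 0. Hyperbolic. (A = -1, B = -20.52, C = -80.54 gives B² - 4AC = 98.9104.)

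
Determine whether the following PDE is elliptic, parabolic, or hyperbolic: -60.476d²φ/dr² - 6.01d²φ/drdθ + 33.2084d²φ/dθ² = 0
Coefficients: A = -60.476, B = -6.01, C = 33.2084. B² - 4AC = 8069.3648936, which is positive, so the equation is hyperbolic.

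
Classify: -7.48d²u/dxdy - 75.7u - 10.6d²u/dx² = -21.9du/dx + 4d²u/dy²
Rewriting in standard form: -10.6d²u/dx² - 7.48d²u/dxdy - 4d²u/dy² + 21.9du/dx - 75.7u = 0. Elliptic (discriminant = -113.6496).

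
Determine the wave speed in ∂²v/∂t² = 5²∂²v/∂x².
Speed = 5. Information travels along characteristics x = x₀ ± 5t.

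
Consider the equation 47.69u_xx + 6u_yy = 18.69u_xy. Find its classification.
Rewriting in standard form: 47.69u_xx - 18.69u_xy + 6u_yy = 0. Elliptic. (A = 47.69, B = -18.69, C = 6 gives B² - 4AC = -795.2439.)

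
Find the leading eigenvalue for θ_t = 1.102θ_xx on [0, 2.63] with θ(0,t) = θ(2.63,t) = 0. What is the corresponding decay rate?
Eigenvalues: λₙ = 1.102n²π²/2.63².
First three modes:
  n=1: λ₁ = 1.102π²/2.63² ≈ 1.572
  n=2: λ₂ = 4.408π²/2.63² ≈ 6.29 (4× faster decay)
  n=3: λ₃ = 9.918π²/2.63² ≈ 14.152 (9× faster decay)
As t → ∞, higher modes decay exponentially faster. The n=1 mode dominates: θ ~ c₁ sin(πx/2.63) e^{-λ₁t}.
Decay rate: λ₁ = 1.102π²/2.63² ≈ 1.572.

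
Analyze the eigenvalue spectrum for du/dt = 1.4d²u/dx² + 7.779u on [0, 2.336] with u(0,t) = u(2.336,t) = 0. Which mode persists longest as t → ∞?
Eigenvalues: λₙ = 1.4n²π²/2.336² - 7.779.
First three modes:
  n=1: λ₁ = 1.4π²/2.336² - 7.779 ≈ -5.247
  n=2: λ₂ = 5.6π²/2.336² - 7.779 ≈ 2.349
  n=3: λ₃ = 12.6π²/2.336² - 7.779 ≈ 15.01
Since 1.4π²/2.336² ≈ 2.532 < 7.779, λ₁ < 0.
The n=1 mode grows fastest (−λₙ is largest for n=1) → dominates.
Asymptotic: u ~ c₁ sin(πx/2.336) e^{5.247t} (exponential growth at rate −λ₁ ≈ 5.247).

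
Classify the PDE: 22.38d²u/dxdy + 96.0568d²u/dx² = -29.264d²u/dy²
Rewriting in standard form: 96.0568d²u/dx² + 22.38d²u/dxdy + 29.264d²u/dy² = 0. A = 96.0568, B = 22.38, C = 29.264. Discriminant B² - 4AC = -10743.1603808. Since -10743.1603808 < 0, elliptic.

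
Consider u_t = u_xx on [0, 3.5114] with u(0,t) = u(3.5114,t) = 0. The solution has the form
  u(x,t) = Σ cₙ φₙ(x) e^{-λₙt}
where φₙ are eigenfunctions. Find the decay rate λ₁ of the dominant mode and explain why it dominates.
Eigenvalues: λₙ = n²π²/3.5114².
First three modes:
  n=1: λ₁ = π²/3.5114² ≈ 0.8
  n=2: λ₂ = 4π²/3.5114² ≈ 3.202 (4× faster decay)
  n=3: λ₃ = 9π²/3.5114² ≈ 7.204 (9× faster decay)
As t → ∞, higher modes decay exponentially faster. The n=1 mode dominates: u ~ c₁ sin(πx/3.5114) e^{-λ₁t}.
Decay rate: λ₁ = π²/3.5114² ≈ 0.8.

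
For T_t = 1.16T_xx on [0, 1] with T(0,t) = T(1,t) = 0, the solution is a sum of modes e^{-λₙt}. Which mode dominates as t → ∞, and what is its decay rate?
Eigenvalues: λₙ = 1.16n²π².
First three modes:
  n=1: λ₁ = 1.16π² ≈ 11.449
  n=2: λ₂ = 4.64π² ≈ 45.795 (4× faster decay)
  n=3: λ₃ = 10.44π² ≈ 103.039 (9× faster decay)
As t → ∞, higher modes decay exponentially faster. The n=1 mode dominates: T ~ c₁ sin(πx) e^{-λ₁t}.
Decay rate: λ₁ = 1.16π² ≈ 11.449.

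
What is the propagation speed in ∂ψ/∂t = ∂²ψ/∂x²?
Infinite. The heat equation is parabolic, not hyperbolic, so disturbances propagate instantly.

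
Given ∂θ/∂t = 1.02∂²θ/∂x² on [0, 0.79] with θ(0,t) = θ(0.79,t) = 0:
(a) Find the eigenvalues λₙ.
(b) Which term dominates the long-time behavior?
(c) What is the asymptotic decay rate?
Eigenvalues: λₙ = 1.02n²π²/0.79².
First three modes:
  n=1: λ₁ = 1.02π²/0.79² ≈ 16.13
  n=2: λ₂ = 4.08π²/0.79² ≈ 64.522 (4× faster decay)
  n=3: λ₃ = 9.18π²/0.79² ≈ 145.174 (9× faster decay)
As t → ∞, higher modes decay exponentially faster. The n=1 mode dominates: θ ~ c₁ sin(πx/0.79) e^{-λ₁t}.
Decay rate: λ₁ = 1.02π²/0.79² ≈ 16.13.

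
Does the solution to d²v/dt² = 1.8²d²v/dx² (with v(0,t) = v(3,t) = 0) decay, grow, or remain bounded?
v oscillates (no decay). Energy is conserved; the solution oscillates indefinitely as standing waves.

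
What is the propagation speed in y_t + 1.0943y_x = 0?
Speed = 1.0943. Information travels along x - 1.0943t = const (rightward).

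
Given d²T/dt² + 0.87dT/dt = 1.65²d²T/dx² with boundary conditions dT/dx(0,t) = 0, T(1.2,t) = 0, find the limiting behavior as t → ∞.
T → 0. Damping (γ=0.87) dissipates energy; oscillations decay exponentially.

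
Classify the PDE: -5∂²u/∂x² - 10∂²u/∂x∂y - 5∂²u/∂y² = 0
A = -5, B = -10, C = -5. Discriminant B² - 4AC = 0. Since 0 = 0, parabolic.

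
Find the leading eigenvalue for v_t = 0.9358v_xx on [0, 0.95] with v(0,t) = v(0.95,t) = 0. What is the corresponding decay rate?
Eigenvalues: λₙ = 0.9358n²π²/0.95².
First three modes:
  n=1: λ₁ = 0.9358π²/0.95² ≈ 10.234
  n=2: λ₂ = 3.7432π²/0.95² ≈ 40.935 (4× faster decay)
  n=3: λ₃ = 8.4222π²/0.95² ≈ 92.104 (9× faster decay)
As t → ∞, higher modes decay exponentially faster. The n=1 mode dominates: v ~ c₁ sin(πx/0.95) e^{-λ₁t}.
Decay rate: λ₁ = 0.9358π²/0.95² ≈ 10.234.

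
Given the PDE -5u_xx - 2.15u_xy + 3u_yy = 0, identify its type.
The second-order coefficients are A = -5, B = -2.15, C = 3. Since B² - 4AC = 64.6225 > 0, this is a hyperbolic PDE.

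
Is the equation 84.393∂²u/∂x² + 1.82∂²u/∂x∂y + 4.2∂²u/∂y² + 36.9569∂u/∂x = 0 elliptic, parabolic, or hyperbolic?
Computing B² - 4AC with A = 84.393, B = 1.82, C = 4.2: discriminant = -1414.49 (negative). Answer: elliptic.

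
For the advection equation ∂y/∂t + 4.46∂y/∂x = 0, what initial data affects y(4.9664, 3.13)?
A single point: x = -8.9934. The characteristic through (4.9664, 3.13) is x - 4.46t = const, so x = 4.9664 - 4.46·3.13 = -8.9934.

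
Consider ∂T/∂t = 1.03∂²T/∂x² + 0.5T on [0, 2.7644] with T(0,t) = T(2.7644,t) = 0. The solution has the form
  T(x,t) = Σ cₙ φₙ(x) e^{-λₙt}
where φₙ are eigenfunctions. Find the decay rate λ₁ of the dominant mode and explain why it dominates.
Eigenvalues: λₙ = 1.03n²π²/2.7644² - 0.5.
First three modes:
  n=1: λ₁ = 1.03π²/2.7644² - 0.5 ≈ 0.83
  n=2: λ₂ = 4.12π²/2.7644² - 0.5 ≈ 4.821
  n=3: λ₃ = 9.27π²/2.7644² - 0.5 ≈ 11.472
Since 1.03π²/2.7644² ≈ 1.33 > 0.5, all λₙ > 0.
The n=1 mode decays slowest → dominates as t → ∞.
Asymptotic: T ~ c₁ sin(πx/2.7644) e^{-λ₁t} with decay rate λ₁ ≈ 0.83.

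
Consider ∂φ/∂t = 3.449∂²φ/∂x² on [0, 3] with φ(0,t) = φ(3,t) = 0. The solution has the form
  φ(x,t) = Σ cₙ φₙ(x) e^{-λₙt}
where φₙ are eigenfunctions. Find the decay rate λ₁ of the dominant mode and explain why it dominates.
Eigenvalues: λₙ = 3.449n²π²/3².
First three modes:
  n=1: λ₁ = 3.449π²/3² ≈ 3.782
  n=2: λ₂ = 13.796π²/3² ≈ 15.129 (4× faster decay)
  n=3: λ₃ = 31.041π²/3² ≈ 34.04 (9× faster decay)
As t → ∞, higher modes decay exponentially faster. The n=1 mode dominates: φ ~ c₁ sin(πx/3) e^{-λ₁t}.
Decay rate: λ₁ = 3.449π²/3² ≈ 3.782.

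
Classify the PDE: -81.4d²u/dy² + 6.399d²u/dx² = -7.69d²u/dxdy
Rewriting in standard form: 6.399d²u/dx² + 7.69d²u/dxdy - 81.4d²u/dy² = 0. A = 6.399, B = 7.69, C = -81.4. Discriminant B² - 4AC = 2142.6505. Since 2142.6505 > 0, hyperbolic.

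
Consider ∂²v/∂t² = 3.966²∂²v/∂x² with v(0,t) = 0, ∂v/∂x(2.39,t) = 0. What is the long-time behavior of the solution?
As t → ∞, v oscillates (no decay). Energy is conserved; the solution oscillates indefinitely as standing waves.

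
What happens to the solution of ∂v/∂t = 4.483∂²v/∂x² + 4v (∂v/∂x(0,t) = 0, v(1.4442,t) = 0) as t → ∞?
v → 0. Diffusion dominates reaction (r=4 < κπ²/(4L²)≈5.3); solution decays.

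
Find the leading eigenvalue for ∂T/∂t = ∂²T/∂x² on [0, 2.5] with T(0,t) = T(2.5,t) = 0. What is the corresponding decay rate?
Eigenvalues: λₙ = n²π²/2.5².
First three modes:
  n=1: λ₁ = π²/2.5² ≈ 1.579
  n=2: λ₂ = 4π²/2.5² ≈ 6.317 (4× faster decay)
  n=3: λ₃ = 9π²/2.5² ≈ 14.212 (9× faster decay)
As t → ∞, higher modes decay exponentially faster. The n=1 mode dominates: T ~ c₁ sin(πx/2.5) e^{-λ₁t}.
Decay rate: λ₁ = π²/2.5² ≈ 1.579.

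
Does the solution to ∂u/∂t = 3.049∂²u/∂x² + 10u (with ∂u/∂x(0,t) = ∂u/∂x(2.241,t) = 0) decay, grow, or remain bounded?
u grows unboundedly. With Neumann BCs the constant mode has diffusion eigenvalue 0, so any r > 0 makes it grow like e^(10t); solution grows exponentially.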